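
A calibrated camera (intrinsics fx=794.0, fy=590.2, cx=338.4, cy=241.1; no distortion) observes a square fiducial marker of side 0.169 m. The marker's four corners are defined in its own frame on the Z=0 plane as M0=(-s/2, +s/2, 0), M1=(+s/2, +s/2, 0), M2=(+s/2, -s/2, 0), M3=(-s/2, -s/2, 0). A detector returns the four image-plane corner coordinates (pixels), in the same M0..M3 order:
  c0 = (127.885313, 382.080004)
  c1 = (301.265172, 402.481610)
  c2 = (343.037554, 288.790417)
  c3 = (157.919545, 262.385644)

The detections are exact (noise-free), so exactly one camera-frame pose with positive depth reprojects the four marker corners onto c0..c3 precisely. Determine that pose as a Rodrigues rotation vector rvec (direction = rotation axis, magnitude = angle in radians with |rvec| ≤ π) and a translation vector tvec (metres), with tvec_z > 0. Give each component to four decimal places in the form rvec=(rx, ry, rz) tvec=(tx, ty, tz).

rvec=(0.3441, -0.1269, 0.2268) tvec=(-0.0978, 0.1194, 0.7407)

Intrinsics K: fx=794.0, fy=590.2, cx=338.4, cy=241.1
Marker side s = 0.169 m; corners in marker frame (Z=0):
  M0 = (-0.0845, +0.0845, 0)
  M1 = (+0.0845, +0.0845, 0)
  M2 = (+0.0845, -0.0845, 0)
  M3 = (-0.0845, -0.0845, 0)
Detected image corners:
  c0 = (127.885313, 382.080004) px
  c1 = (301.265172, 402.481610) px
  c2 = (343.037554, 288.790417) px
  c3 = (157.919545, 262.385644) px
Planar DLT: solve 8×8 A·h = b for H (H[2,2]=1):
  H  [+1110.05560 -112.83378 +233.52339]
  H  [+210.61003 +834.13480 +336.27554]
  H  [+0.21794 +0.43114 +1.00000]
B = K⁻¹H; ‖b₁‖=1.350072, ‖b₂‖=1.350072; λ = 2/(‖b₁‖+‖b₂‖) = 0.740701, sign → tz>0 ⇒ λ=+0.740701
r₁ = λ·B[:,0] = (+0.96674,+0.19837,+0.16143); r₂ = λ·B[:,1] = (-0.24136,+0.91639,+0.31935)
r₃ = r₁×r₂ = (-0.08458,-0.34769,+0.93379); SVD([r₁ r₂ r₃]) → R = UVᵀ:
  R  [+0.96674 -0.24136 -0.08458]
  R  [+0.19837 +0.91639 -0.34769]
  R  [+0.16143 +0.31935 +0.93379]
t = (-0.09784, +0.11945, +0.74070) m
tr R = 2.816916; θ = arccos((tr R − 1)/2) = 0.431217 rad = 24.707°
axis k = ((R−Rᵀ)₃₂, (R−Rᵀ)₁₃, (R−Rᵀ)₂₁) / (2 sinθ) = (+0.797930, -0.294282, +0.526029)
rvec = θ·k = (+0.344081, -0.126899, +0.226833)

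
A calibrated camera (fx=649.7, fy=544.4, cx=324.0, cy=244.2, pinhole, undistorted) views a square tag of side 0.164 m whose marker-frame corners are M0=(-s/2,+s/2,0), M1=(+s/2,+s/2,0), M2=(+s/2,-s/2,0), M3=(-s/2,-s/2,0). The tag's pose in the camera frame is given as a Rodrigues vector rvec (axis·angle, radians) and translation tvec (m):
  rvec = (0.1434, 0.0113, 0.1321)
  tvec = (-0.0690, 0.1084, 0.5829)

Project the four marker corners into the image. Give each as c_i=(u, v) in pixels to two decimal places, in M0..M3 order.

Intrinsics K: fx=649.7, fy=544.4, cx=324.0, cy=244.2
Marker side s = 0.164 m; corners in marker frame (Z=0):
  M0 = (-0.0820, +0.0820, 0)
  M1 = (+0.0820, +0.0820, 0)
  M2 = (+0.0820, -0.0820, 0)
  M3 = (-0.0820, -0.0820, 0)
rvec = (0.1434, 0.0113, 0.1321), |rvec| = θ = 0.19530 rad = 11.190°
Rodrigues: sinθ=0.19406, 1−cosθ=0.01901; R = I + sinθ·[k]× + (1−cosθ)·[k]×²:
    [+0.99124 -0.13045 +0.02067]
    [+0.13207 +0.98105 -0.14175]
    [-0.00179 +0.14323 +0.98969]
t = (-0.0690, 0.1084, 0.5829) m
M0: Pc = R·M0+t = (-0.16098, +0.17802, +0.59479); u = 649.7·(-0.16098)/0.59479 + 324.0 = 148.1604, v = 544.4·(+0.17802)/0.59479 + 244.2 = 407.1348
M1: Pc = R·M1+t = (+0.00158, +0.19968, +0.59450); u = 649.7·(+0.00158)/0.59450 + 324.0 = 325.7315, v = 544.4·(+0.19968)/0.59450 + 244.2 = 427.0493
M2: Pc = R·M2+t = (+0.02298, +0.03878, +0.57101); u = 649.7·(+0.02298)/0.57101 + 324.0 = 350.1456, v = 544.4·(+0.03878)/0.57101 + 244.2 = 281.1761
M3: Pc = R·M3+t = (-0.13958, +0.01712, +0.57130); u = 649.7·(-0.13958)/0.57130 + 324.0 = 165.2607, v = 544.4·(+0.01712)/0.57130 + 244.2 = 260.5176

c0=(148.16, 407.13) c1=(325.73, 427.05) c2=(350.15, 281.18) c3=(165.26, 260.52)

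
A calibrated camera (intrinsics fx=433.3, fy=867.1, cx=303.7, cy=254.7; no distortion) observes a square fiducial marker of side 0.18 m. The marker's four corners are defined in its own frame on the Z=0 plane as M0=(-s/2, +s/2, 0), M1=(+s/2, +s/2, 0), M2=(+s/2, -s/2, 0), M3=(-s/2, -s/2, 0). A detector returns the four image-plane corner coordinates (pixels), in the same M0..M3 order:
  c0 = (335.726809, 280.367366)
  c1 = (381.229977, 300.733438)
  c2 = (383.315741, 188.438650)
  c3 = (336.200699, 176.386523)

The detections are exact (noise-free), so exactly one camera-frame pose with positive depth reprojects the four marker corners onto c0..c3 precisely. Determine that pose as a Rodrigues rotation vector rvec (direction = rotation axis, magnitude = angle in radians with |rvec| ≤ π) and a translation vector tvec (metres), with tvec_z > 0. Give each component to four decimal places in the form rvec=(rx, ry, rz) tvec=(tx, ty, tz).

rvec=(0.2494, 0.7157, 0.0828) tvec=(0.1767, -0.0286, 1.4058)

Intrinsics K: fx=433.3, fy=867.1, cx=303.7, cy=254.7
Marker side s = 0.18 m; corners in marker frame (Z=0):
  M0 = (-0.0900, +0.0900, 0)
  M1 = (+0.0900, +0.0900, 0)
  M2 = (+0.0900, -0.0900, 0)
  M3 = (-0.0900, -0.0900, 0)
Detected image corners:
  c0 = (335.726809, 280.367366) px
  c1 = (381.229977, 300.733438) px
  c2 = (383.315741, 188.438650) px
  c3 = (336.200699, 176.386523) px
Planar DLT: solve 8×8 A·h = b for H (H[2,2]=1):
  H  [+94.07750 +58.00794 +358.16132]
  H  [-16.99070 +642.58164 +237.03007]
  H  [-0.45423 +0.18082 +1.00000]
B = K⁻¹H; ‖b₁‖=0.711358, ‖b₂‖=0.711358; λ = 2/(‖b₁‖+‖b₂‖) = 1.405761, sign → tz>0 ⇒ λ=+1.405761
r₁ = λ·B[:,0] = (+0.75277,+0.16002,-0.63854); r₂ = λ·B[:,1] = (+0.01004,+0.96710,+0.25419)
r₃ = r₁×r₂ = (+0.65821,-0.19775,+0.72640); SVD([r₁ r₂ r₃]) → R = UVᵀ:
  R  [+0.75277 +0.01004 +0.65821]
  R  [+0.16002 +0.96710 -0.19775]
  R  [-0.63854 +0.25419 +0.72640]
t = (+0.17669, -0.02865, +1.40576) m
tr R = 2.446272; θ = arccos((tr R − 1)/2) = 0.762465 rad = 43.686°
axis k = ((R−Rᵀ)₃₂, (R−Rᵀ)₁₃, (R−Rᵀ)₂₁) / (2 sinθ) = (+0.327158, +0.938712, +0.108571)
rvec = θ·k = (+0.249446, +0.715735, +0.082781)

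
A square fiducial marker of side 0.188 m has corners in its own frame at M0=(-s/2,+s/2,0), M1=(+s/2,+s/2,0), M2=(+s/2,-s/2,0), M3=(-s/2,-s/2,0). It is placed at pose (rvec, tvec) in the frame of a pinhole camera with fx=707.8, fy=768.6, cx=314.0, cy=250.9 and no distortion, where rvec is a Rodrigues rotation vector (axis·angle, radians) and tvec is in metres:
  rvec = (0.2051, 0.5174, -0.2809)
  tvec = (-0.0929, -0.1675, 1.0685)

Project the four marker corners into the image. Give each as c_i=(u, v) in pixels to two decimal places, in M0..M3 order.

c0=(225.17, 210.63) c1=(324.21, 177.22) c2=(282.97, 40.72) c3=(185.48, 86.71)

Intrinsics K: fx=707.8, fy=768.6, cx=314.0, cy=250.9
Marker side s = 0.188 m; corners in marker frame (Z=0):
  M0 = (-0.0940, +0.0940, 0)
  M1 = (+0.0940, +0.0940, 0)
  M2 = (+0.0940, -0.0940, 0)
  M3 = (-0.0940, -0.0940, 0)
rvec = (0.2051, 0.5174, -0.2809), |rvec| = θ = 0.62344 rad = 35.720°
Rodrigues: sinθ=0.58383, 1−cosθ=0.18812; R = I + sinθ·[k]× + (1−cosθ)·[k]×²:
    [+0.83224 +0.31442 +0.45664]
    [-0.21169 +0.94145 -0.26242]
    [-0.51241 +0.12172 +0.85007]
t = (-0.0929, -0.1675, 1.0685) m
M0: Pc = R·M0+t = (-0.14158, -0.05910, +1.12811); u = 707.8·(-0.14158)/1.12811 + 314.0 = 225.1727, v = 768.6·(-0.05910)/1.12811 + 250.9 = 210.6308
M1: Pc = R·M1+t = (+0.01489, -0.09890, +1.03178); u = 707.8·(+0.01489)/1.03178 + 314.0 = 324.2115, v = 768.6·(-0.09890)/1.03178 + 250.9 = 177.2244
M2: Pc = R·M2+t = (-0.04422, -0.27590, +1.00889); u = 707.8·(-0.04422)/1.00889 + 314.0 = 282.9735, v = 768.6·(-0.27590)/1.00889 + 250.9 = 40.7158
M3: Pc = R·M3+t = (-0.20069, -0.23610, +1.10522); u = 707.8·(-0.20069)/1.10522 + 314.0 = 185.4785, v = 768.6·(-0.23610)/1.10522 + 250.9 = 86.7123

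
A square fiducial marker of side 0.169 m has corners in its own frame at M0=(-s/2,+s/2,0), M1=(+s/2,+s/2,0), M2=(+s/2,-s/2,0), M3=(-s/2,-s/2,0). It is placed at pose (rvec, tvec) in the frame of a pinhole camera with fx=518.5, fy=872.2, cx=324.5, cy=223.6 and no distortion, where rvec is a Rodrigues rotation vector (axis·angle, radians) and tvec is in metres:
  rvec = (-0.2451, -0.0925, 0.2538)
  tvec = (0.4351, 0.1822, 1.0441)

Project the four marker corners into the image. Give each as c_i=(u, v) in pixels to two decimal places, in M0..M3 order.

c0=(494.45, 428.90) c1=(574.96, 464.09) c2=(584.42, 325.31) c3=(507.23, 290.21)

Intrinsics K: fx=518.5, fy=872.2, cx=324.5, cy=223.6
Marker side s = 0.169 m; corners in marker frame (Z=0):
  M0 = (-0.0845, +0.0845, 0)
  M1 = (+0.0845, +0.0845, 0)
  M2 = (+0.0845, -0.0845, 0)
  M3 = (-0.0845, -0.0845, 0)
rvec = (-0.2451, -0.0925, 0.2538), |rvec| = θ = 0.36475 rad = 20.899°
Rodrigues: sinθ=0.35672, 1−cosθ=0.06579; R = I + sinθ·[k]× + (1−cosθ)·[k]×²:
    [+0.96392 -0.23700 -0.12122]
    [+0.25942 +0.93844 +0.22809]
    [+0.05970 -0.25131 +0.96606]
t = (0.4351, 0.1822, 1.0441) m
M0: Pc = R·M0+t = (+0.33362, +0.23958, +1.01782); u = 518.5·(+0.33362)/1.01782 + 324.5 = 494.4548, v = 872.2·(+0.23958)/1.01782 + 223.6 = 428.9011
M1: Pc = R·M1+t = (+0.49652, +0.28342, +1.02791); u = 518.5·(+0.49652)/1.02791 + 324.5 = 574.9579, v = 872.2·(+0.28342)/1.02791 + 223.6 = 464.0866
M2: Pc = R·M2+t = (+0.53658, +0.12482, +1.07038); u = 518.5·(+0.53658)/1.07038 + 324.5 = 584.4219, v = 872.2·(+0.12482)/1.07038 + 223.6 = 325.3117
M3: Pc = R·M3+t = (+0.37368, +0.08098, +1.06029); u = 518.5·(+0.37368)/1.06029 + 324.5 = 507.2335, v = 872.2·(+0.08098)/1.06029 + 223.6 = 290.2150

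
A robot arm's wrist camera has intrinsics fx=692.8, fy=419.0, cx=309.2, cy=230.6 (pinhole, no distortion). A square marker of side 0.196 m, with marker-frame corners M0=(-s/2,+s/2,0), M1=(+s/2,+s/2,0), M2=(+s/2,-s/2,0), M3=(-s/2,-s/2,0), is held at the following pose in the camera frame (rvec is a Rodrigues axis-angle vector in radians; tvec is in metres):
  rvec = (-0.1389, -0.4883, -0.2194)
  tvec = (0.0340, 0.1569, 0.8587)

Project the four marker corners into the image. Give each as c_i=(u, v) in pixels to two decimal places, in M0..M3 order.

c0=(286.23, 370.72) c1=(418.76, 340.04) c2=(380.99, 251.21) c3=(246.67, 271.14)

Intrinsics K: fx=692.8, fy=419.0, cx=309.2, cy=230.6
Marker side s = 0.196 m; corners in marker frame (Z=0):
  M0 = (-0.0980, +0.0980, 0)
  M1 = (+0.0980, +0.0980, 0)
  M2 = (+0.0980, -0.0980, 0)
  M3 = (-0.0980, -0.0980, 0)
rvec = (-0.1389, -0.4883, -0.2194), |rvec| = θ = 0.55305 rad = 31.688°
Rodrigues: sinθ=0.52529, 1−cosθ=0.14907; R = I + sinθ·[k]× + (1−cosθ)·[k]×²:
    [+0.86033 +0.24144 -0.44893]
    [-0.17533 +0.96714 +0.18414]
    [+0.47864 -0.07971 +0.87439]
t = (0.0340, 0.1569, 0.8587) m
M0: Pc = R·M0+t = (-0.02665, +0.26886, +0.80398); u = 692.8·(-0.02665)/0.80398 + 309.2 = 286.2346, v = 419.0·(+0.26886)/0.80398 + 230.6 = 370.7188
M1: Pc = R·M1+t = (+0.14197, +0.23450, +0.89779); u = 692.8·(+0.14197)/0.89779 + 309.2 = 418.7565, v = 419.0·(+0.23450)/0.89779 + 230.6 = 340.0396
M2: Pc = R·M2+t = (+0.09465, +0.04494, +0.91342); u = 692.8·(+0.09465)/0.91342 + 309.2 = 380.9898, v = 419.0·(+0.04494)/0.91342 + 230.6 = 251.2140
M3: Pc = R·M3+t = (-0.07397, +0.07930, +0.81961); u = 692.8·(-0.07397)/0.81961 + 309.2 = 246.6713, v = 419.0·(+0.07930)/0.81961 + 230.6 = 271.1414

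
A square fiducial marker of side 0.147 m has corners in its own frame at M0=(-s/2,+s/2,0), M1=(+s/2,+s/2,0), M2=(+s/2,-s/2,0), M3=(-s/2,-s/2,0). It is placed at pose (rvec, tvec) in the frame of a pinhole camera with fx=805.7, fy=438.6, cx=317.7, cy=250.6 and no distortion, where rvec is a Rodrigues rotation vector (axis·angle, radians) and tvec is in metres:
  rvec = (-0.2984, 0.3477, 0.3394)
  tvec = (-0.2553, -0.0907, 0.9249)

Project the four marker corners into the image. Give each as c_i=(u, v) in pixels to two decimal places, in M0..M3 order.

c0=(18.47, 229.79) c1=(118.62, 248.31) c2=(174.03, 184.84) c3=(74.12, 170.60)

Intrinsics K: fx=805.7, fy=438.6, cx=317.7, cy=250.6
Marker side s = 0.147 m; corners in marker frame (Z=0):
  M0 = (-0.0735, +0.0735, 0)
  M1 = (+0.0735, +0.0735, 0)
  M2 = (+0.0735, -0.0735, 0)
  M3 = (-0.0735, -0.0735, 0)
rvec = (-0.2984, 0.3477, 0.3394), |rvec| = θ = 0.57020 rad = 32.670°
Rodrigues: sinθ=0.53980, 1−cosθ=0.15821; R = I + sinθ·[k]× + (1−cosθ)·[k]×²:
    [+0.88512 -0.37179 +0.27988]
    [+0.27082 +0.90062 +0.33991]
    [-0.37844 -0.22507 +0.89784]
t = (-0.2553, -0.0907, 0.9249) m
M0: Pc = R·M0+t = (-0.34768, -0.04441, +0.93617); u = 805.7·(-0.34768)/0.93617 + 317.7 = 18.4731, v = 438.6·(-0.04441)/0.93617 + 250.6 = 229.7939
M1: Pc = R·M1+t = (-0.21757, -0.00460, +0.88054); u = 805.7·(-0.21757)/0.88054 + 317.7 = 118.6221, v = 438.6·(-0.00460)/0.88054 + 250.6 = 248.3091
M2: Pc = R·M2+t = (-0.16292, -0.13699, +0.91363); u = 805.7·(-0.16292)/0.91363 + 317.7 = 174.0284, v = 438.6·(-0.13699)/0.91363 + 250.6 = 184.8358
M3: Pc = R·M3+t = (-0.29303, -0.17680, +0.96926); u = 805.7·(-0.29303)/0.96926 + 317.7 = 74.1178, v = 438.6·(-0.17680)/0.96926 + 250.6 = 170.5957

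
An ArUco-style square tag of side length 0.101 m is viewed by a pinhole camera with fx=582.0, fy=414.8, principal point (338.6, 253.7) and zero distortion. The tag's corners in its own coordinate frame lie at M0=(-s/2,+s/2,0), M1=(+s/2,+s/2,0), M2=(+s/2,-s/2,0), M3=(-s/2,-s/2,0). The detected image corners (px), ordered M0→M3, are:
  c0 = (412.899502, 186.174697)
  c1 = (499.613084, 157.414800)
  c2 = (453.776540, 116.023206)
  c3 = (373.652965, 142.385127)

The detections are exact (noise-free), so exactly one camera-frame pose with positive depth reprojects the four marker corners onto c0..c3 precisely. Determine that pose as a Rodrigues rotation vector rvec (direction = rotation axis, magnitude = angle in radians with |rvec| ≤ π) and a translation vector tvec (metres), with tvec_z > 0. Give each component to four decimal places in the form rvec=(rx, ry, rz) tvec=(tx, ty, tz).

Intrinsics K: fx=582.0, fy=414.8, cx=338.6, cy=253.7
Marker side s = 0.101 m; corners in marker frame (Z=0):
  M0 = (-0.0505, +0.0505, 0)
  M1 = (+0.0505, +0.0505, 0)
  M2 = (+0.0505, -0.0505, 0)
  M3 = (-0.0505, -0.0505, 0)
Detected image corners:
  c0 = (412.899502, 186.174697) px
  c1 = (499.613084, 157.414800) px
  c2 = (453.776540, 116.023206) px
  c3 = (373.652965, 142.385127) px
Planar DLT: solve 8×8 A·h = b for H (H[2,2]=1):
  H  [+841.38407 +72.47716 +434.20545]
  H  [-266.59441 +300.98899 +149.61030]
  H  [+0.03857 -0.80184 +1.00000]
B = K⁻¹H; ‖b₁‖=1.571955, ‖b₂‖=1.571955; λ = 2/(‖b₁‖+‖b₂‖) = 0.636151, sign → tz>0 ⇒ λ=+0.636151
r₁ = λ·B[:,0] = (+0.90539,-0.42387,+0.02454); r₂ = λ·B[:,1] = (+0.37599,+0.77359,-0.51009)
r₃ = r₁×r₂ = (+0.19723,+0.47106,+0.85977); SVD([r₁ r₂ r₃]) → R = UVᵀ:
  R  [+0.90539 +0.37599 +0.19723]
  R  [-0.42387 +0.77359 +0.47106]
  R  [+0.02454 -0.51009 +0.85977]
t = (+0.10450, -0.15964, +0.63615) m
tr R = 2.538751; θ = arccos((tr R − 1)/2) = 0.692933 rad = 39.702°
axis k = ((R−Rᵀ)₃₂, (R−Rᵀ)₁₃, (R−Rᵀ)₂₁) / (2 sinθ) = (-0.767969, +0.135168, -0.626061)
rvec = θ·k = (-0.532151, +0.093663, -0.433819)

rvec=(-0.5322, 0.0937, -0.4338) tvec=(0.1045, -0.1596, 0.6362)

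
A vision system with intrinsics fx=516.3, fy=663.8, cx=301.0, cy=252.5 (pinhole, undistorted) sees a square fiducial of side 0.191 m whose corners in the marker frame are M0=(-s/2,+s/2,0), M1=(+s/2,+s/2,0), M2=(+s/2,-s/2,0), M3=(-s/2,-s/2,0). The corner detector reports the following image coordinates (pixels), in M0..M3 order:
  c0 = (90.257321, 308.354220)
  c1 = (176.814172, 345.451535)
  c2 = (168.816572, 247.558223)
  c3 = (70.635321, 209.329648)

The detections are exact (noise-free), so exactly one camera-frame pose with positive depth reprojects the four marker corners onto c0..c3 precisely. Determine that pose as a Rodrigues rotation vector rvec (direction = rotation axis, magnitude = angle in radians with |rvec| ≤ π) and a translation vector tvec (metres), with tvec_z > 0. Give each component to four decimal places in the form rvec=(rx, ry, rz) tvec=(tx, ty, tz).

rvec=(0.6884, 0.2838, 0.1982) tvec=(-0.3188, 0.0398, 0.9415)

Intrinsics K: fx=516.3, fy=663.8, cx=301.0, cy=252.5
Marker side s = 0.191 m; corners in marker frame (Z=0):
  M0 = (-0.0955, +0.0955, 0)
  M1 = (+0.0955, +0.0955, 0)
  M2 = (+0.0955, -0.0955, 0)
  M3 = (-0.0955, -0.0955, 0)
Detected image corners:
  c0 = (90.257321, 308.354220) px
  c1 = (176.814172, 345.451535) px
  c2 = (168.816572, 247.558223) px
  c3 = (70.635321, 209.329648) px
Planar DLT: solve 8×8 A·h = b for H (H[2,2]=1):
  H  [+455.83190 +160.18261 +126.18772]
  H  [+140.47992 +706.95382 +280.54814]
  H  [-0.20352 +0.68931 +1.00000]
B = K⁻¹H; ‖b₁‖=1.062094, ‖b₂‖=1.062094; λ = 2/(‖b₁‖+‖b₂‖) = 0.941536, sign → tz>0 ⇒ λ=+0.941536
r₁ = λ·B[:,0] = (+0.94298,+0.27215,-0.19163); r₂ = λ·B[:,1] = (-0.08626,+0.75587,+0.64901)
r₃ = r₁×r₂ = (+0.32147,-0.59548,+0.73625); SVD([r₁ r₂ r₃]) → R = UVᵀ:
  R  [+0.94298 -0.08626 +0.32147]
  R  [+0.27215 +0.75587 -0.59548]
  R  [-0.19163 +0.64901 +0.73625]
t = (-0.31879, +0.03978, +0.94154) m
tr R = 2.435098; θ = arccos((tr R − 1)/2) = 0.770519 rad = 44.148°
axis k = ((R−Rᵀ)₃₂, (R−Rᵀ)₁₃, (R−Rᵀ)₂₁) / (2 sinθ) = (+0.893382, +0.368336, +0.257289)
rvec = θ·k = (+0.688368, +0.283810, +0.198246)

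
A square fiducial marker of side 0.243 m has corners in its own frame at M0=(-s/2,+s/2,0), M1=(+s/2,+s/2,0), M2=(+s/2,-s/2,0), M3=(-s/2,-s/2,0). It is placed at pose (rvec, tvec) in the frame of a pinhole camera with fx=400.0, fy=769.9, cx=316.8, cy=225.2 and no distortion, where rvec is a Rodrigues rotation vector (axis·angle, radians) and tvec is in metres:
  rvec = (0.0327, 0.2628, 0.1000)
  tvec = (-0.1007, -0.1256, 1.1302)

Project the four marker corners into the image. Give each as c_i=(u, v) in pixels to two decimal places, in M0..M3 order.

Intrinsics K: fx=400.0, fy=769.9, cx=316.8, cy=225.2
Marker side s = 0.243 m; corners in marker frame (Z=0):
  M0 = (-0.1215, +0.1215, 0)
  M1 = (+0.1215, +0.1215, 0)
  M2 = (+0.1215, -0.1215, 0)
  M3 = (-0.1215, -0.1215, 0)
rvec = (0.0327, 0.2628, 0.1000), |rvec| = θ = 0.28308 rad = 16.219°
Rodrigues: sinθ=0.27931, 1−cosθ=0.03980; R = I + sinθ·[k]× + (1−cosθ)·[k]×²:
    [+0.96073 -0.09440 +0.26093]
    [+0.10294 +0.99450 -0.01921]
    [-0.25768 +0.04532 +0.96517]
t = (-0.1007, -0.1256, 1.1302) m
M0: Pc = R·M0+t = (-0.22890, -0.01727, +1.16701); u = 400.0·(-0.22890)/1.16701 + 316.8 = 238.3438, v = 769.9·(-0.01727)/1.16701 + 225.2 = 213.8034
M1: Pc = R·M1+t = (+0.00456, +0.00774, +1.10440); u = 400.0·(+0.00456)/1.10440 + 316.8 = 318.4512, v = 769.9·(+0.00774)/1.10440 + 225.2 = 230.5950
M2: Pc = R·M2+t = (+0.02750, -0.23393, +1.09339); u = 400.0·(+0.02750)/1.09339 + 316.8 = 326.8600, v = 769.9·(-0.23393)/1.09339 + 225.2 = 60.4833
M3: Pc = R·M3+t = (-0.20596, -0.25894, +1.15600); u = 400.0·(-0.20596)/1.15600 + 316.8 = 245.5340, v = 769.9·(-0.25894)/1.15600 + 225.2 = 52.7460

c0=(238.34, 213.80) c1=(318.45, 230.60) c2=(326.86, 60.48) c3=(245.53, 52.75)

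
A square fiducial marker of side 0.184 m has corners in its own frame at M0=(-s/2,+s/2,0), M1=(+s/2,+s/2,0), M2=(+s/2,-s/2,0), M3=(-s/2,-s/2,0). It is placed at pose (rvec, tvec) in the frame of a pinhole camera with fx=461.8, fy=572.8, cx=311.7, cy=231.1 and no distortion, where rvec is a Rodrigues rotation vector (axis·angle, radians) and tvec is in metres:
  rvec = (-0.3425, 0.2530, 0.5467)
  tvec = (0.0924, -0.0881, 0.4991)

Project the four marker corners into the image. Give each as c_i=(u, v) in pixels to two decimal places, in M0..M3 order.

c0=(280.88, 166.53) c1=(433.94, 267.09) c2=(516.72, 92.44) c3=(367.47, 19.07)

Intrinsics K: fx=461.8, fy=572.8, cx=311.7, cy=231.1
Marker side s = 0.184 m; corners in marker frame (Z=0):
  M0 = (-0.0920, +0.0920, 0)
  M1 = (+0.0920, +0.0920, 0)
  M2 = (+0.0920, -0.0920, 0)
  M3 = (-0.0920, -0.0920, 0)
rvec = (-0.3425, 0.2530, 0.5467), |rvec| = θ = 0.69296 rad = 39.704°
Rodrigues: sinθ=0.63882, 1−cosθ=0.23064; R = I + sinθ·[k]× + (1−cosθ)·[k]×²:
    [+0.82570 -0.54560 +0.14330]
    [+0.46236 +0.80010 +0.38217]
    [-0.32317 -0.24931 +0.91291]
t = (0.0924, -0.0881, 0.4991) m
M0: Pc = R·M0+t = (-0.03376, -0.05703, +0.50590); u = 461.8·(-0.03376)/0.50590 + 311.7 = 280.8825, v = 572.8·(-0.05703)/0.50590 + 231.1 = 166.5298
M1: Pc = R·M1+t = (+0.11817, +0.02805, +0.44643); u = 461.8·(+0.11817)/0.44643 + 311.7 = 433.9365, v = 572.8·(+0.02805)/0.44643 + 231.1 = 267.0859
M2: Pc = R·M2+t = (+0.21856, -0.11917, +0.49230); u = 461.8·(+0.21856)/0.49230 + 311.7 = 516.7175, v = 572.8·(-0.11917)/0.49230 + 231.1 = 92.4428
M3: Pc = R·M3+t = (+0.06663, -0.20425, +0.55177); u = 461.8·(+0.06663)/0.55177 + 311.7 = 367.4667, v = 572.8·(-0.20425)/0.55177 + 231.1 = 19.0676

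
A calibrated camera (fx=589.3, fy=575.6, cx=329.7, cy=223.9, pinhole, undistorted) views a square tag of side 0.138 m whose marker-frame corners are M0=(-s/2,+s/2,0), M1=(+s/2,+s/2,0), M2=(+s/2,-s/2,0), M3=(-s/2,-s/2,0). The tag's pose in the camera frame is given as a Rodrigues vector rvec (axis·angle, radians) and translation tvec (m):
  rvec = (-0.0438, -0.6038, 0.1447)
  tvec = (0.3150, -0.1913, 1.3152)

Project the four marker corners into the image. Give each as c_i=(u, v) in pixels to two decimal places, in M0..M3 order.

Intrinsics K: fx=589.3, fy=575.6, cx=329.7, cy=223.9
Marker side s = 0.138 m; corners in marker frame (Z=0):
  M0 = (-0.0690, +0.0690, 0)
  M1 = (+0.0690, +0.0690, 0)
  M2 = (+0.0690, -0.0690, 0)
  M3 = (-0.0690, -0.0690, 0)
rvec = (-0.0438, -0.6038, 0.1447), |rvec| = θ = 0.62244 rad = 35.663°
Rodrigues: sinθ=0.58302, 1−cosθ=0.18754; R = I + sinθ·[k]× + (1−cosθ)·[k]×²:
    [+0.81339 -0.12273 -0.56863]
    [+0.14834 +0.98894 -0.00127]
    [+0.56249 -0.08332 +0.82259]
t = (0.3150, -0.1913, 1.3152) m
M0: Pc = R·M0+t = (+0.25041, -0.13330, +1.27064); u = 589.3·(+0.25041)/1.27064 + 329.7 = 445.8346, v = 575.6·(-0.13330)/1.27064 + 223.9 = 163.5156
M1: Pc = R·M1+t = (+0.36266, -0.11283, +1.34826); u = 589.3·(+0.36266)/1.34826 + 329.7 = 488.2096, v = 575.6·(-0.11283)/1.34826 + 223.9 = 175.7315
M2: Pc = R·M2+t = (+0.37959, -0.24930, +1.35976); u = 589.3·(+0.37959)/1.35976 + 329.7 = 494.2096, v = 575.6·(-0.24930)/1.35976 + 223.9 = 118.3683
M3: Pc = R·M3+t = (+0.26734, -0.26977, +1.28214); u = 589.3·(+0.26734)/1.28214 + 329.7 = 452.5779, v = 575.6·(-0.26977)/1.28214 + 223.9 = 102.7892

c0=(445.83, 163.52) c1=(488.21, 175.73) c2=(494.21, 118.37) c3=(452.58, 102.79)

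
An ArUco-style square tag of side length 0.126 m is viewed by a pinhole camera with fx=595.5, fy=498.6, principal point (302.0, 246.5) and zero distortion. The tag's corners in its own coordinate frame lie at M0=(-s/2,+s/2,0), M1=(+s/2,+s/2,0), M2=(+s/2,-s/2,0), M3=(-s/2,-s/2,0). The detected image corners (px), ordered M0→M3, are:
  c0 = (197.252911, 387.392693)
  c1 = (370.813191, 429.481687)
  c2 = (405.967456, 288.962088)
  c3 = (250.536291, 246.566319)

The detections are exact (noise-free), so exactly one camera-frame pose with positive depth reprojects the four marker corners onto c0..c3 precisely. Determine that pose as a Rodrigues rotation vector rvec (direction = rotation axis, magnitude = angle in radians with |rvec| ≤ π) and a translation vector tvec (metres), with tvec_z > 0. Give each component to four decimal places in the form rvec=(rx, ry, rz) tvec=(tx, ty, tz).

Intrinsics K: fx=595.5, fy=498.6, cx=302.0, cy=246.5
Marker side s = 0.126 m; corners in marker frame (Z=0):
  M0 = (-0.0630, +0.0630, 0)
  M1 = (+0.0630, +0.0630, 0)
  M2 = (+0.0630, -0.0630, 0)
  M3 = (-0.0630, -0.0630, 0)
Detected image corners:
  c0 = (197.252911, 387.392693) px
  c1 = (370.813191, 429.481687) px
  c2 = (405.967456, 288.962088) px
  c3 = (250.536291, 246.566319) px
Planar DLT: solve 8×8 A·h = b for H (H[2,2]=1):
  H  [+1381.18019 -596.22807 +308.60612]
  H  [+422.90492 +844.24538 +334.87808]
  H  [+0.25905 -0.80505 +1.00000]
B = K⁻¹H; ‖b₁‖=2.317964, ‖b₂‖=2.317964; λ = 2/(‖b₁‖+‖b₂‖) = 0.431413, sign → tz>0 ⇒ λ=+0.431413
r₁ = λ·B[:,0] = (+0.94393,+0.31067,+0.11176); r₂ = λ·B[:,1] = (-0.25581,+0.90219,-0.34731)
r₃ = r₁×r₂ = (-0.20872,+0.29924,+0.93107); SVD([r₁ r₂ r₃]) → R = UVᵀ:
  R  [+0.94393 -0.25581 -0.20872]
  R  [+0.31067 +0.90219 +0.29924]
  R  [+0.11176 -0.34731 +0.93107]
t = (+0.00479, +0.07647, +0.43141) m
tr R = 2.777180; θ = arccos((tr R − 1)/2) = 0.476534 rad = 27.303°
axis k = ((R−Rᵀ)₃₂, (R−Rᵀ)₁₃, (R−Rᵀ)₂₁) / (2 sinθ) = (-0.704762, -0.349337, +0.617474)
rvec = θ·k = (-0.335843, -0.166471, +0.294248)

rvec=(-0.3358, -0.1665, 0.2942) tvec=(0.0048, 0.0765, 0.4314)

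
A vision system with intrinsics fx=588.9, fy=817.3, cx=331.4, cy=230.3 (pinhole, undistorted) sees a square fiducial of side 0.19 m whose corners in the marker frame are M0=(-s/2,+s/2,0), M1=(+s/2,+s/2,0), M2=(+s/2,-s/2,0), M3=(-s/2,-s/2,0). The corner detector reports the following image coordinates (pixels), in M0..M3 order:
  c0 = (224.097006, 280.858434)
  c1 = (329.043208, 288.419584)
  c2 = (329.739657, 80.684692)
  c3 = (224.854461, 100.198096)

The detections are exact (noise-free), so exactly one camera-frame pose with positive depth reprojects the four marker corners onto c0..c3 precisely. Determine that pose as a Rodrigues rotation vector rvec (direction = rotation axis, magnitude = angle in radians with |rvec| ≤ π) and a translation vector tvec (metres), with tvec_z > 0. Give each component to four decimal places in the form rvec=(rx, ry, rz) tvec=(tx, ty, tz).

rvec=(-0.0078, 0.6306, 0.0024) tvec=(-0.0793, -0.0419, 0.8032)

Intrinsics K: fx=588.9, fy=817.3, cx=331.4, cy=230.3
Marker side s = 0.19 m; corners in marker frame (Z=0):
  M0 = (-0.0950, +0.0950, 0)
  M1 = (+0.0950, +0.0950, 0)
  M2 = (+0.0950, -0.0950, 0)
  M3 = (-0.0950, -0.0950, 0)
Detected image corners:
  c0 = (224.097006, 280.858434) px
  c1 = (329.043208, 288.419584) px
  c2 = (329.739657, 80.684692) px
  c3 = (224.854461, 100.198096) px
Planar DLT: solve 8×8 A·h = b for H (H[2,2]=1):
  H  [+348.91098 -6.09327 +273.27584]
  H  [-169.16805 +1015.59657 +187.67342]
  H  [-0.73403 -0.00815 +1.00000]
B = K⁻¹H; ‖b₁‖=1.244959, ‖b₂‖=1.244959; λ = 2/(‖b₁‖+‖b₂‖) = 0.803239, sign → tz>0 ⇒ λ=+0.803239
r₁ = λ·B[:,0] = (+0.80770,-0.00012,-0.58960); r₂ = λ·B[:,1] = (-0.00463,+0.99997,-0.00654)
r₃ = r₁×r₂ = (+0.58958,+0.00801,+0.80767); SVD([r₁ r₂ r₃]) → R = UVᵀ:
  R  [+0.80770 -0.00463 +0.58958]
  R  [-0.00012 +0.99997 +0.00801]
  R  [-0.58960 -0.00654 +0.80767]
t = (-0.07928, -0.04189, +0.80324) m
tr R = 2.615333; θ = arccos((tr R − 1)/2) = 0.630612 rad = 36.131°
axis k = ((R−Rᵀ)₃₂, (R−Rᵀ)₁₃, (R−Rᵀ)₂₁) / (2 sinθ) = (-0.012345, +0.999916, +0.003824)
rvec = θ·k = (-0.007785, +0.630560, +0.002411)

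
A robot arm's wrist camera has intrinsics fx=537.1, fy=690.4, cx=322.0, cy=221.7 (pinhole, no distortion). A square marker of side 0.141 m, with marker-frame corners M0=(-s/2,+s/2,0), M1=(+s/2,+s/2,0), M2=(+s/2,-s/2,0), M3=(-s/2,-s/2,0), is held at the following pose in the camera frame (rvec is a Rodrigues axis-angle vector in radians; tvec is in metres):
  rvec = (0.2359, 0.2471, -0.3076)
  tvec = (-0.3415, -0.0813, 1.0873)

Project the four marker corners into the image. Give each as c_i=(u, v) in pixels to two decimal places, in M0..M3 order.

Intrinsics K: fx=537.1, fy=690.4, cx=322.0, cy=221.7
Marker side s = 0.141 m; corners in marker frame (Z=0):
  M0 = (-0.0705, +0.0705, 0)
  M1 = (+0.0705, +0.0705, 0)
  M2 = (+0.0705, -0.0705, 0)
  M3 = (-0.0705, -0.0705, 0)
rvec = (0.2359, 0.2471, -0.3076), |rvec| = θ = 0.45970 rad = 26.339°
Rodrigues: sinθ=0.44368, 1−cosθ=0.10381; R = I + sinθ·[k]× + (1−cosθ)·[k]×²:
    [+0.92352 +0.32552 +0.20284]
    [-0.26824 +0.92618 -0.26502]
    [-0.27414 +0.19034 +0.94267]
t = (-0.3415, -0.0813, 1.0873) m
M0: Pc = R·M0+t = (-0.38366, +0.00291, +1.12005); u = 537.1·(-0.38366)/1.12005 + 322.0 = 138.0222, v = 690.4·(+0.00291)/1.12005 + 221.7 = 223.4919
M1: Pc = R·M1+t = (-0.25344, -0.03492, +1.08139); u = 537.1·(-0.25344)/1.08139 + 322.0 = 196.1214, v = 690.4·(-0.03492)/1.08139 + 221.7 = 199.4087
M2: Pc = R·M2+t = (-0.29934, -0.16551, +1.05455); u = 537.1·(-0.29934)/1.05455 + 322.0 = 169.5415, v = 690.4·(-0.16551)/1.05455 + 221.7 = 113.3452
M3: Pc = R·M3+t = (-0.42956, -0.12768, +1.09321); u = 537.1·(-0.42956)/1.09321 + 322.0 = 110.9557, v = 690.4·(-0.12768)/1.09321 + 221.7 = 141.0626

c0=(138.02, 223.49) c1=(196.12, 199.41) c2=(169.54, 113.35) c3=(110.96, 141.06)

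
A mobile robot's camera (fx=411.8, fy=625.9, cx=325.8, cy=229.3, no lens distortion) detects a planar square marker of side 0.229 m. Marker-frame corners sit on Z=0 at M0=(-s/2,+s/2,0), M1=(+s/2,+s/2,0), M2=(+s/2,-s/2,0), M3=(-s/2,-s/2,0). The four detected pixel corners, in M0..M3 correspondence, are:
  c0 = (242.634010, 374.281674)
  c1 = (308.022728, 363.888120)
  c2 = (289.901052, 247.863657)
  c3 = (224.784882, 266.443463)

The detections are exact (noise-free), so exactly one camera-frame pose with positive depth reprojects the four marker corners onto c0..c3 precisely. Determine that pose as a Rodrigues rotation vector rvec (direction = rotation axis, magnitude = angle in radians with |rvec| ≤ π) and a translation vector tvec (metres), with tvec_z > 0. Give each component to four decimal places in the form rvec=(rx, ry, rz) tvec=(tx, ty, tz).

Intrinsics K: fx=411.8, fy=625.9, cx=325.8, cy=229.3
Marker side s = 0.229 m; corners in marker frame (Z=0):
  M0 = (-0.1145, +0.1145, 0)
  M1 = (+0.1145, +0.1145, 0)
  M2 = (+0.1145, -0.1145, 0)
  M3 = (-0.1145, -0.1145, 0)
Detected image corners:
  c0 = (242.634010, 374.281674) px
  c1 = (308.022728, 363.888120) px
  c2 = (289.901052, 247.863657) px
  c3 = (224.784882, 266.443463) px
Planar DLT: solve 8×8 A·h = b for H (H[2,2]=1):
  H  [+202.21218 +96.46470 +265.24455]
  H  [-160.39368 +509.24686 +313.80868]
  H  [-0.31065 +0.06738 +1.00000]
B = K⁻¹H; ‖b₁‖=0.812220, ‖b₂‖=0.812220; λ = 2/(‖b₁‖+‖b₂‖) = 1.231194, sign → tz>0 ⇒ λ=+1.231194
r₁ = λ·B[:,0] = (+0.90717,-0.17539,-0.38247); r₂ = λ·B[:,1] = (+0.22277,+0.97133,+0.08296)
r₃ = r₁×r₂ = (+0.35696,-0.16047,+0.92023); SVD([r₁ r₂ r₃]) → R = UVᵀ:
  R  [+0.90717 +0.22277 +0.35696]
  R  [-0.17539 +0.97133 -0.16047]
  R  [-0.38247 +0.08296 +0.92023]
t = (-0.18105, +0.16624, +1.23119) m
tr R = 2.798737; θ = arccos((tr R − 1)/2) = 0.452473 rad = 25.925°
axis k = ((R−Rᵀ)₃₂, (R−Rᵀ)₁₃, (R−Rᵀ)₂₁) / (2 sinθ) = (+0.278402, +0.845660, -0.455359)
rvec = θ·k = (+0.125969, +0.382638, -0.206038)

rvec=(0.1260, 0.3826, -0.2060) tvec=(-0.1810, 0.1662, 1.2312)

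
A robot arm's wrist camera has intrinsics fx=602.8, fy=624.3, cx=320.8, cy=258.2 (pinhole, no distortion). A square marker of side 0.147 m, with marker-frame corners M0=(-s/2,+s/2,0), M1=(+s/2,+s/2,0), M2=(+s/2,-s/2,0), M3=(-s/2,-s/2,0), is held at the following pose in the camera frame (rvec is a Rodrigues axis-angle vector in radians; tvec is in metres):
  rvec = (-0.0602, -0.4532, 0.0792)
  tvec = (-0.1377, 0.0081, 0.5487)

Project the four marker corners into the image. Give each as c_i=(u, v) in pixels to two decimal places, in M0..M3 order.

c0=(75.30, 349.36) c1=(240.65, 353.56) c2=(251.69, 195.96) c3=(91.21, 172.57)

Intrinsics K: fx=602.8, fy=624.3, cx=320.8, cy=258.2
Marker side s = 0.147 m; corners in marker frame (Z=0):
  M0 = (-0.0735, +0.0735, 0)
  M1 = (+0.0735, +0.0735, 0)
  M2 = (+0.0735, -0.0735, 0)
  M3 = (-0.0735, -0.0735, 0)
rvec = (-0.0602, -0.4532, 0.0792), |rvec| = θ = 0.46399 rad = 26.585°
Rodrigues: sinθ=0.44752, 1−cosθ=0.10573; R = I + sinθ·[k]× + (1−cosθ)·[k]×²:
    [+0.89605 -0.06299 -0.43945]
    [+0.08979 +0.99514 +0.04044]
    [+0.43477 -0.07569 +0.89735]
t = (-0.1377, 0.0081, 0.5487) m
M0: Pc = R·M0+t = (-0.20819, +0.07464, +0.51118); u = 602.8·(-0.20819)/0.51118 + 320.8 = 75.2964, v = 624.3·(+0.07464)/0.51118 + 258.2 = 349.3612
M1: Pc = R·M1+t = (-0.07647, +0.08784, +0.57509); u = 602.8·(-0.07647)/0.57509 + 320.8 = 240.6459, v = 624.3·(+0.08784)/0.57509 + 258.2 = 353.5583
M2: Pc = R·M2+t = (-0.06721, -0.05844, +0.58622); u = 602.8·(-0.06721)/0.58622 + 320.8 = 251.6887, v = 624.3·(-0.05844)/0.58622 + 258.2 = 195.9601
M3: Pc = R·M3+t = (-0.19893, -0.07164, +0.52231); u = 602.8·(-0.19893)/0.52231 + 320.8 = 91.2128, v = 624.3·(-0.07164)/0.52231 + 258.2 = 172.5681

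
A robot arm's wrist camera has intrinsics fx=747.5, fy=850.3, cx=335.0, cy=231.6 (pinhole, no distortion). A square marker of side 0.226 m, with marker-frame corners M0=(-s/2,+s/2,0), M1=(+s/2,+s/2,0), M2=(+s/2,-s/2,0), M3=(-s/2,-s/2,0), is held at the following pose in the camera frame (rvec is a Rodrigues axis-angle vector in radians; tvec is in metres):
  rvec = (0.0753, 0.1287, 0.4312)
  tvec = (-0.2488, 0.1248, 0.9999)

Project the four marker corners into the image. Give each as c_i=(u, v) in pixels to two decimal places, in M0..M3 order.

Intrinsics K: fx=747.5, fy=850.3, cx=335.0, cy=231.6
Marker side s = 0.226 m; corners in marker frame (Z=0):
  M0 = (-0.1130, +0.1130, 0)
  M1 = (+0.1130, +0.1130, 0)
  M2 = (+0.1130, -0.1130, 0)
  M3 = (-0.1130, -0.1130, 0)
rvec = (0.0753, 0.1287, 0.4312), |rvec| = θ = 0.45625 rad = 26.141°
Rodrigues: sinθ=0.44059, 1−cosθ=0.10229; R = I + sinθ·[k]× + (1−cosθ)·[k]×²:
    [+0.90050 -0.41163 +0.14024]
    [+0.42116 +0.90585 -0.04544]
    [-0.10833 +0.09998 +0.98907]
t = (-0.2488, 0.1248, 0.9999) m
M0: Pc = R·M0+t = (-0.39707, +0.17957, +1.02344); u = 747.5·(-0.39707)/1.02344 + 335.0 = 44.9874, v = 850.3·(+0.17957)/1.02344 + 231.6 = 380.7916
M1: Pc = R·M1+t = (-0.19356, +0.27475, +0.99896); u = 747.5·(-0.19356)/0.99896 + 335.0 = 190.1640, v = 850.3·(+0.27475)/0.99896 + 231.6 = 465.4651
M2: Pc = R·M2+t = (-0.10053, +0.07003, +0.97636); u = 747.5·(-0.10053)/0.97636 + 335.0 = 258.0348, v = 850.3·(+0.07003)/0.97636 + 231.6 = 292.5881
M3: Pc = R·M3+t = (-0.30404, -0.02515, +1.00084); u = 747.5·(-0.30404)/1.00084 + 335.0 = 107.9203, v = 850.3·(-0.02515)/1.00084 + 231.6 = 210.2316

c0=(44.99, 380.79) c1=(190.16, 465.47) c2=(258.03, 292.59) c3=(107.92, 210.23)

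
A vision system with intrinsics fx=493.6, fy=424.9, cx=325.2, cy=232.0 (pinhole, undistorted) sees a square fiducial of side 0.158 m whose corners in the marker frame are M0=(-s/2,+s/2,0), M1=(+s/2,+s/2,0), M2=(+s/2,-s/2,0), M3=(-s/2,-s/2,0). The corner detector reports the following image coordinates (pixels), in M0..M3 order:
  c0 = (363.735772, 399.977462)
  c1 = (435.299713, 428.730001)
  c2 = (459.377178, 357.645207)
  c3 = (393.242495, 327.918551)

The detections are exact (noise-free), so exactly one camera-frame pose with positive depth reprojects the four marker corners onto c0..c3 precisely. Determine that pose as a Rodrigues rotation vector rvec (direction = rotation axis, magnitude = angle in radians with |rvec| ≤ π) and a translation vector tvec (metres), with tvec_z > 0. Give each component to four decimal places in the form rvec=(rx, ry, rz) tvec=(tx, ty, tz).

Intrinsics K: fx=493.6, fy=424.9, cx=325.2, cy=232.0
Marker side s = 0.158 m; corners in marker frame (Z=0):
  M0 = (-0.0790, +0.0790, 0)
  M1 = (+0.0790, +0.0790, 0)
  M2 = (+0.0790, -0.0790, 0)
  M3 = (-0.0790, -0.0790, 0)
Detected image corners:
  c0 = (363.735772, 399.977462) px
  c1 = (435.299713, 428.730001) px
  c2 = (459.377178, 357.645207) px
  c3 = (393.242495, 327.918551) px
Planar DLT: solve 8×8 A·h = b for H (H[2,2]=1):
  H  [+538.54341 -335.10270 +414.01949]
  H  [+279.89686 +300.85047 +377.72117]
  H  [+0.25025 -0.40171 +1.00000]
B = K⁻¹H; ‖b₁‖=1.092251, ‖b₂‖=1.092251; λ = 2/(‖b₁‖+‖b₂‖) = 0.915540, sign → tz>0 ⇒ λ=+0.915540
r₁ = λ·B[:,0] = (+0.84795,+0.47800,+0.22912); r₂ = λ·B[:,1] = (-0.37925,+0.84906,-0.36778)
r₃ = r₁×r₂ = (-0.37034,+0.22497,+0.90124); SVD([r₁ r₂ r₃]) → R = UVᵀ:
  R  [+0.84795 -0.37925 -0.37034]
  R  [+0.47800 +0.84906 +0.22497]
  R  [+0.22912 -0.36778 +0.90124]
t = (+0.16474, +0.31399, +0.91554) m
tr R = 2.598258; θ = arccos((tr R − 1)/2) = 0.644952 rad = 36.953°
axis k = ((R−Rᵀ)₃₂, (R−Rᵀ)₁₃, (R−Rᵀ)₂₁) / (2 sinθ) = (-0.493008, -0.498581, +0.712994)
rvec = θ·k = (-0.317966, -0.321560, +0.459847)

rvec=(-0.3180, -0.3216, 0.4598) tvec=(0.1647, 0.3140, 0.9155)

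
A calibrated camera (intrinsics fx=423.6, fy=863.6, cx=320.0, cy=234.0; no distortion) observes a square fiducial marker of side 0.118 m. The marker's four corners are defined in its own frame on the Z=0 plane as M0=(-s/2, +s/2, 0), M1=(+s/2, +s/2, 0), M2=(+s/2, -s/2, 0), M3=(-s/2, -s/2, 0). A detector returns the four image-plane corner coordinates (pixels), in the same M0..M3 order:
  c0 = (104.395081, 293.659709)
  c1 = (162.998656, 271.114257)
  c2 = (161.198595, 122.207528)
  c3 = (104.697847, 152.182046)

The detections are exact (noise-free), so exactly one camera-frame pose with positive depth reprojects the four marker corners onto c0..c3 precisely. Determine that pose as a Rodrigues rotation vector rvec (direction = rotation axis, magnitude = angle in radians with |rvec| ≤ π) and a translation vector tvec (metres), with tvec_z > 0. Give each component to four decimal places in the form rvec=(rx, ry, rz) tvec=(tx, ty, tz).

Intrinsics K: fx=423.6, fy=863.6, cx=320.0, cy=234.0
Marker side s = 0.118 m; corners in marker frame (Z=0):
  M0 = (-0.0590, +0.0590, 0)
  M1 = (+0.0590, +0.0590, 0)
  M2 = (+0.0590, -0.0590, 0)
  M3 = (-0.0590, -0.0590, 0)
Detected image corners:
  c0 = (104.395081, 293.659709) px
  c1 = (162.998656, 271.114257) px
  c2 = (161.198595, 122.207528) px
  c3 = (104.697847, 152.182046) px
Planar DLT: solve 8×8 A·h = b for H (H[2,2]=1):
  H  [+422.44623 -34.34744 +132.48652]
  H  [-325.58279 +1165.90808 +208.87026]
  H  [-0.48847 -0.30329 +1.00000]
B = K⁻¹H; ‖b₁‖=1.471459, ‖b₂‖=1.471459; λ = 2/(‖b₁‖+‖b₂‖) = 0.679598, sign → tz>0 ⇒ λ=+0.679598
r₁ = λ·B[:,0] = (+0.92852,-0.16626,-0.33197); r₂ = λ·B[:,1] = (+0.10060,+0.97334,-0.20611)
r₃ = r₁×r₂ = (+0.35739,+0.15799,+0.92050); SVD([r₁ r₂ r₃]) → R = UVᵀ:
  R  [+0.92852 +0.10060 +0.35739]
  R  [-0.16626 +0.97334 +0.15799]
  R  [-0.33197 -0.20611 +0.92050]
t = (-0.30084, -0.01978, +0.67960) m
tr R = 2.822364; θ = arccos((tr R − 1)/2) = 0.424652 rad = 24.331°
axis k = ((R−Rᵀ)₃₂, (R−Rᵀ)₁₃, (R−Rᵀ)₂₁) / (2 sinθ) = (-0.441864, +0.836583, -0.323860)
rvec = θ·k = (-0.187639, +0.355257, -0.137528)

rvec=(-0.1876, 0.3553, -0.1375) tvec=(-0.3008, -0.0198, 0.6796)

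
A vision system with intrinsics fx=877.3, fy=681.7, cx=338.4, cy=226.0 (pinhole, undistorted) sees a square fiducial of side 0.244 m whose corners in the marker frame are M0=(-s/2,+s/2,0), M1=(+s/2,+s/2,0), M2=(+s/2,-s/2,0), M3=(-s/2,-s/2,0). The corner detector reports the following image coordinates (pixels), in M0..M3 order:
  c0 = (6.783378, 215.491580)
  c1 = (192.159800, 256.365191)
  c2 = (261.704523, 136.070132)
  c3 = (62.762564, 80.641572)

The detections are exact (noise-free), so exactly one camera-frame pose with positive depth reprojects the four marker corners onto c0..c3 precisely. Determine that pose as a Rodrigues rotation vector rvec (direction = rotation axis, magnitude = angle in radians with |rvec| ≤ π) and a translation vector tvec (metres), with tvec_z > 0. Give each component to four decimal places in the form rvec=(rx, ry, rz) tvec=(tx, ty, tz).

Intrinsics K: fx=877.3, fy=681.7, cx=338.4, cy=226.0
Marker side s = 0.244 m; corners in marker frame (Z=0):
  M0 = (-0.1220, +0.1220, 0)
  M1 = (+0.1220, +0.1220, 0)
  M2 = (+0.1220, -0.1220, 0)
  M3 = (-0.1220, -0.1220, 0)
Detected image corners:
  c0 = (6.783378, 215.491580) px
  c1 = (192.159800, 256.365191) px
  c2 = (261.704523, 136.070132) px
  c3 = (62.762564, 80.641572) px
Planar DLT: solve 8×8 A·h = b for H (H[2,2]=1):
  H  [+827.95197 -206.80844 +133.08578]
  H  [+250.83104 +589.42080 +176.14169]
  H  [+0.31905 +0.39353 +1.00000]
B = K⁻¹H; ‖b₁‖=0.918722, ‖b₂‖=0.918722; λ = 2/(‖b₁‖+‖b₂‖) = 1.088469, sign → tz>0 ⇒ λ=+1.088469
r₁ = λ·B[:,0] = (+0.89329,+0.28537,+0.34728); r₂ = λ·B[:,1] = (-0.42181,+0.79912,+0.42835)
r₃ = r₁×r₂ = (-0.15528,-0.52912,+0.83422); SVD([r₁ r₂ r₃]) → R = UVᵀ:
  R  [+0.89329 -0.42181 -0.15528]
  R  [+0.28537 +0.79912 -0.52912]
  R  [+0.34728 +0.42835 +0.83422]
t = (-0.25473, -0.07961, +1.08847) m
tr R = 2.526621; θ = arccos((tr R − 1)/2) = 0.702374 rad = 40.243°
axis k = ((R−Rᵀ)₃₂, (R−Rᵀ)₁₃, (R−Rᵀ)₂₁) / (2 sinθ) = (+0.741041, -0.388959, +0.547329)
rvec = θ·k = (+0.520488, -0.273195, +0.384430)

rvec=(0.5205, -0.2732, 0.3844) tvec=(-0.2547, -0.0796, 1.0885)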